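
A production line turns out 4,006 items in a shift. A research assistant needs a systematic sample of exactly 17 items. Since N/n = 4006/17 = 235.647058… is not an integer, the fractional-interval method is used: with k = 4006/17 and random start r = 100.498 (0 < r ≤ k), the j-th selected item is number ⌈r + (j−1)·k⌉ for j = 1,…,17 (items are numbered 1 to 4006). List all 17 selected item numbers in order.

j=1: r + 0k = 100.498 → ⌈·⌉ = 101
j=2: r + 1k = 336.145058… → ⌈·⌉ = 337
j=3: r + 2k = 571.792117… → ⌈·⌉ = 572
j=4: r + 3k = 807.439176… → ⌈·⌉ = 808
j=5: r + 4k = 1043.086235… → ⌈·⌉ = 1044
j=6: r + 5k = 1278.733294… → ⌈·⌉ = 1279
j=7: r + 6k = 1514.380352… → ⌈·⌉ = 1515
j=8: r + 7k = 1750.027411… → ⌈·⌉ = 1751
j=9: r + 8k = 1985.674470… → ⌈·⌉ = 1986
j=10: r + 9k = 2221.321529… → ⌈·⌉ = 2222
j=11: r + 10k = 2456.968588… → ⌈·⌉ = 2457
j=12: r + 11k = 2692.615647… → ⌈·⌉ = 2693
j=13: r + 12k = 2928.262705… → ⌈·⌉ = 2929
j=14: r + 13k = 3163.909764… → ⌈·⌉ = 3164
j=15: r + 14k = 3399.556823… → ⌈·⌉ = 3400
j=16: r + 15k = 3635.203882… → ⌈·⌉ = 3636
j=17: r + 16k = 3870.850941… → ⌈·⌉ = 3871

101, 337, 572, 808, 1044, 1279, 1515, 1751, 1986, 2222, 2457, 2693, 2929, 3164, 3400, 3636, 3871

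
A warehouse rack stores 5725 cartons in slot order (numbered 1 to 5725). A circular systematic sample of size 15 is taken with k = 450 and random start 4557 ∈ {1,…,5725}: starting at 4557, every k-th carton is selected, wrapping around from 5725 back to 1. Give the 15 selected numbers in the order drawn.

Selection 1: 4557
Selection 2: 4557 + 450 = 5007
Selection 3: 5007 + 450 = 5457
Selection 4: 5457 + 450 = 5907 → 5907 − 5725 = 182
Selection 5: 182 + 450 = 632
Selection 6: 632 + 450 = 1082
Selection 7: 1082 + 450 = 1532
Selection 8: 1532 + 450 = 1982
Selection 9: 1982 + 450 = 2432
Selection 10: 2432 + 450 = 2882
Selection 11: 2882 + 450 = 3332
Selection 12: 3332 + 450 = 3782
Selection 13: 3782 + 450 = 4232
Selection 14: 4232 + 450 = 4682
Selection 15: 4682 + 450 = 5132

4557, 5007, 5457, 182, 632, 1082, 1532, 1982, 2432, 2882, 3332, 3782, 4232, 4682, 5132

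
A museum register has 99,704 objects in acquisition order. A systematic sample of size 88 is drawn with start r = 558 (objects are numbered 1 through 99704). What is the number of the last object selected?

99129

k = 99704/88 = 1133
88th selection = r + (88−1)·k = 558 + 87×1133 = 558 + 98571 = 99129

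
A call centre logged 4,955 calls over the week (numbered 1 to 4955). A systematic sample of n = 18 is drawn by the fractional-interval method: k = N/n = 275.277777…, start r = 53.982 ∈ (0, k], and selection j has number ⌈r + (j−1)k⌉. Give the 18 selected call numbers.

54, 330, 605, 880, 1156, 1431, 1706, 1981, 2257, 2532, 2807, 3083, 3358, 3633, 3908, 4184, 4459, 4734

j=1: r + 0k = 53.982 → ⌈·⌉ = 54
j=2: r + 1k = 329.259777… → ⌈·⌉ = 330
j=3: r + 2k = 604.537555… → ⌈·⌉ = 605
j=4: r + 3k = 879.815333… → ⌈·⌉ = 880
j=5: r + 4k = 1155.093111… → ⌈·⌉ = 1156
j=6: r + 5k = 1430.370888… → ⌈·⌉ = 1431
j=7: r + 6k = 1705.648666… → ⌈·⌉ = 1706
j=8: r + 7k = 1980.926444… → ⌈·⌉ = 1981
j=9: r + 8k = 2256.204222… → ⌈·⌉ = 2257
j=10: r + 9k = 2531.482 → ⌈·⌉ = 2532
j=11: r + 10k = 2806.759777… → ⌈·⌉ = 2807
j=12: r + 11k = 3082.037555… → ⌈·⌉ = 3083
j=13: r + 12k = 3357.315333… → ⌈·⌉ = 3358
j=14: r + 13k = 3632.593111… → ⌈·⌉ = 3633
j=15: r + 14k = 3907.870888… → ⌈·⌉ = 3908
j=16: r + 15k = 4183.148666… → ⌈·⌉ = 4184
j=17: r + 16k = 4458.426444… → ⌈·⌉ = 4459
j=18: r + 17k = 4733.704222… → ⌈·⌉ = 4734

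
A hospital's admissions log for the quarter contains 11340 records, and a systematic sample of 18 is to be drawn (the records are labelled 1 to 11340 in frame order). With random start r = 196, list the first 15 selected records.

196, 826, 1456, 2086, 2716, 3346, 3976, 4606, 5236, 5866, 6496, 7126, 7756, 8386, 9016

k = N/n = 11340/18 = 630
record 1: 196
record 2: 196 + 630 = 826
record 3: 826 + 630 = 1456
record 4: 1456 + 630 = 2086
record 5: 2086 + 630 = 2716
record 6: 2716 + 630 = 3346
record 7: 3346 + 630 = 3976
record 8: 3976 + 630 = 4606
record 9: 4606 + 630 = 5236
record 10: 5236 + 630 = 5866
record 11: 5866 + 630 = 6496
record 12: 6496 + 630 = 7126
record 13: 7126 + 630 = 7756
record 14: 7756 + 630 = 8386
record 15: 8386 + 630 = 9016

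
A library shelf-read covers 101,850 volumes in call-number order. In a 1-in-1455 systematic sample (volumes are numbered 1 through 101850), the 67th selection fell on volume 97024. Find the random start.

994

k = 1455
r = 97024 − (67−1)×1455 = 97024 − 96030 = 994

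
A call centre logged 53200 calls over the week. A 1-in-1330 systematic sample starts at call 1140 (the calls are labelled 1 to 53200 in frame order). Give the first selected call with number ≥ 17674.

k = 1330
Steps past start: ⌈(17674 − 1140)/1330⌉ = ⌈16534/1330⌉ = 13
Selected call: 1140 + 13×1330 = 18430

18430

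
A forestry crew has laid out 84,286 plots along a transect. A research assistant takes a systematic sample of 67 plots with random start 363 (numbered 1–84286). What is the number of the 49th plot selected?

k = 84286/67 = 1258
49th selection = r + (49−1)·k = 363 + 48×1258 = 363 + 60384 = 60747

60747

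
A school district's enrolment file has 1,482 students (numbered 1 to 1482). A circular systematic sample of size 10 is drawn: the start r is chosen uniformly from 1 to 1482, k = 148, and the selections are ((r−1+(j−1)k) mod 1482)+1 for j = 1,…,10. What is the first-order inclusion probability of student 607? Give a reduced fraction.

For each position j, as r ranges over 1…1482 the j-th selection hits every student exactly once, so student 607 is selected for exactly 10 of the 1482 starts.
Inclusion probability = 10/1482 = 5/741.

5/741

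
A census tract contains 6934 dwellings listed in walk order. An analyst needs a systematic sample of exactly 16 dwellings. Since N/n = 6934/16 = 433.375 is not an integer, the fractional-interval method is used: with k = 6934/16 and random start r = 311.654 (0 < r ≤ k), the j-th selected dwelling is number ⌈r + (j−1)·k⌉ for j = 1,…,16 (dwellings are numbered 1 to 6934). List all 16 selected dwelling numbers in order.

312, 746, 1179, 1612, 2046, 2479, 2912, 3346, 3779, 4213, 4646, 5079, 5513, 5946, 6379, 6813

j=1: r + 0k = 311.654 → ⌈·⌉ = 312
j=2: r + 1k = 745.029 → ⌈·⌉ = 746
j=3: r + 2k = 1178.404 → ⌈·⌉ = 1179
j=4: r + 3k = 1611.779 → ⌈·⌉ = 1612
j=5: r + 4k = 2045.154 → ⌈·⌉ = 2046
j=6: r + 5k = 2478.529 → ⌈·⌉ = 2479
j=7: r + 6k = 2911.904 → ⌈·⌉ = 2912
j=8: r + 7k = 3345.279 → ⌈·⌉ = 3346
j=9: r + 8k = 3778.654 → ⌈·⌉ = 3779
j=10: r + 9k = 4212.029 → ⌈·⌉ = 4213
j=11: r + 10k = 4645.404 → ⌈·⌉ = 4646
j=12: r + 11k = 5078.779 → ⌈·⌉ = 5079
j=13: r + 12k = 5512.154 → ⌈·⌉ = 5513
j=14: r + 13k = 5945.529 → ⌈·⌉ = 5946
j=15: r + 14k = 6378.904 → ⌈·⌉ = 6379
j=16: r + 15k = 6812.279 → ⌈·⌉ = 6813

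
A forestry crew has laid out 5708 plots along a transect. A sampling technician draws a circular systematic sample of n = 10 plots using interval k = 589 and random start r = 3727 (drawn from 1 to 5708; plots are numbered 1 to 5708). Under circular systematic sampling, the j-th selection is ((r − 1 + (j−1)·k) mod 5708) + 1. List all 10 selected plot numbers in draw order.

3727, 4316, 4905, 5494, 375, 964, 1553, 2142, 2731, 3320

Selection 1: 3727
Selection 2: 3727 + 589 = 4316
Selection 3: 4316 + 589 = 4905
Selection 4: 4905 + 589 = 5494
Selection 5: 5494 + 589 = 6083 → 6083 − 5708 = 375
Selection 6: 375 + 589 = 964
Selection 7: 964 + 589 = 1553
Selection 8: 1553 + 589 = 2142
Selection 9: 2142 + 589 = 2731
Selection 10: 2731 + 589 = 3320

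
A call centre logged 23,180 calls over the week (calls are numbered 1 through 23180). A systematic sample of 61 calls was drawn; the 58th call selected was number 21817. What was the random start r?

157

k = 23180/61 = 380
r = 21817 − (58−1)×380 = 21817 − 21660 = 157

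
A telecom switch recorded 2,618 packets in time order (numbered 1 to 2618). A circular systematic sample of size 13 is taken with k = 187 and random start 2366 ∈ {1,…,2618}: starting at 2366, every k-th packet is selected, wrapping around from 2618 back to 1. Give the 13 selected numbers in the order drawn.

2366, 2553, 122, 309, 496, 683, 870, 1057, 1244, 1431, 1618, 1805, 1992

Selection 1: 2366
Selection 2: 2366 + 187 = 2553
Selection 3: 2553 + 187 = 2740 → 2740 − 2618 = 122
Selection 4: 122 + 187 = 309
Selection 5: 309 + 187 = 496
Selection 6: 496 + 187 = 683
Selection 7: 683 + 187 = 870
Selection 8: 870 + 187 = 1057
Selection 9: 1057 + 187 = 1244
Selection 10: 1244 + 187 = 1431
Selection 11: 1431 + 187 = 1618
Selection 12: 1618 + 187 = 1805
Selection 13: 1805 + 187 = 1992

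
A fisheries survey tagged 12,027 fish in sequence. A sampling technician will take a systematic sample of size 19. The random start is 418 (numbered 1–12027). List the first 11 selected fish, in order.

k = N/n = 12027/19 = 633
fish 1: 418
fish 2: 418 + 633 = 1051
fish 3: 1051 + 633 = 1684
fish 4: 1684 + 633 = 2317
fish 5: 2317 + 633 = 2950
fish 6: 2950 + 633 = 3583
fish 7: 3583 + 633 = 4216
fish 8: 4216 + 633 = 4849
fish 9: 4849 + 633 = 5482
fish 10: 5482 + 633 = 6115
fish 11: 6115 + 633 = 6748

418, 1051, 1684, 2317, 2950, 3583, 4216, 4849, 5482, 6115, 6748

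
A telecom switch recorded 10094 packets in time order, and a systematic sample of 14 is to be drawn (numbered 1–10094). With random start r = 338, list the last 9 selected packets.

k = N/n = 10094/14 = 721
6th selection = 338 + 5×721 = 3943
7th: 3943 + 721 = 4664
8th: 4664 + 721 = 5385
9th: 5385 + 721 = 6106
10th: 6106 + 721 = 6827
11th: 6827 + 721 = 7548
12th: 7548 + 721 = 8269
13th: 8269 + 721 = 8990
14th: 8990 + 721 = 9711

3943, 4664, 5385, 6106, 6827, 7548, 8269, 8990, 9711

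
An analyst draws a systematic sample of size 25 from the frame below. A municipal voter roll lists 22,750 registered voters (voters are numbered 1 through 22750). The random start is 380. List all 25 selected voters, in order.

k = N/n = 22750/25 = 910
voter 1: 380
voter 2: 380 + 910 = 1290
voter 3: 1290 + 910 = 2200
voter 4: 2200 + 910 = 3110
voter 5: 3110 + 910 = 4020
voter 6: 4020 + 910 = 4930
voter 7: 4930 + 910 = 5840
voter 8: 5840 + 910 = 6750
voter 9: 6750 + 910 = 7660
voter 10: 7660 + 910 = 8570
voter 11: 8570 + 910 = 9480
voter 12: 9480 + 910 = 10390
voter 13: 10390 + 910 = 11300
voter 14: 11300 + 910 = 12210
voter 15: 12210 + 910 = 13120
voter 16: 13120 + 910 = 14030
voter 17: 14030 + 910 = 14940
voter 18: 14940 + 910 = 15850
voter 19: 15850 + 910 = 16760
voter 20: 16760 + 910 = 17670
voter 21: 17670 + 910 = 18580
voter 22: 18580 + 910 = 19490
voter 23: 19490 + 910 = 20400
voter 24: 20400 + 910 = 21310
voter 25: 21310 + 910 = 22220

380, 1290, 2200, 3110, 4020, 4930, 5840, 6750, 7660, 8570, 9480, 10390, 11300, 12210, 13120, 14030, 14940, 15850, 16760, 17670, 18580, 19490, 20400, 21310, 22220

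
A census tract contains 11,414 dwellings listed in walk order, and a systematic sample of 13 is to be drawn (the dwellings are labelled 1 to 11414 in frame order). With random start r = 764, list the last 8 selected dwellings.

k = N/n = 11414/13 = 878
6th selection = 764 + 5×878 = 5154
7th: 5154 + 878 = 6032
8th: 6032 + 878 = 6910
9th: 6910 + 878 = 7788
10th: 7788 + 878 = 8666
11th: 8666 + 878 = 9544
12th: 9544 + 878 = 10422
13th: 10422 + 878 = 11300

5154, 6032, 6910, 7788, 8666, 9544, 10422, 11300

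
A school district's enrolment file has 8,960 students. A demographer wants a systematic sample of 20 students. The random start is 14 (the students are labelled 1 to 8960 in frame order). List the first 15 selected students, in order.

14, 462, 910, 1358, 1806, 2254, 2702, 3150, 3598, 4046, 4494, 4942, 5390, 5838, 6286

k = N/n = 8960/20 = 448
student 1: 14
student 2: 14 + 448 = 462
student 3: 462 + 448 = 910
student 4: 910 + 448 = 1358
student 5: 1358 + 448 = 1806
student 6: 1806 + 448 = 2254
student 7: 2254 + 448 = 2702
student 8: 2702 + 448 = 3150
student 9: 3150 + 448 = 3598
student 10: 3598 + 448 = 4046
student 11: 4046 + 448 = 4494
student 12: 4494 + 448 = 4942
student 13: 4942 + 448 = 5390
student 14: 5390 + 448 = 5838
student 15: 5838 + 448 = 6286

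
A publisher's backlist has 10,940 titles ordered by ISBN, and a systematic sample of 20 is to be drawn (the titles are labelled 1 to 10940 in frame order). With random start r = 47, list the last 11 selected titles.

k = N/n = 10940/20 = 547
10th selection = 47 + 9×547 = 4970
11th: 4970 + 547 = 5517
12th: 5517 + 547 = 6064
13th: 6064 + 547 = 6611
14th: 6611 + 547 = 7158
15th: 7158 + 547 = 7705
16th: 7705 + 547 = 8252
17th: 8252 + 547 = 8799
18th: 8799 + 547 = 9346
19th: 9346 + 547 = 9893
20th: 9893 + 547 = 10440

4970, 5517, 6064, 6611, 7158, 7705, 8252, 8799, 9346, 9893, 10440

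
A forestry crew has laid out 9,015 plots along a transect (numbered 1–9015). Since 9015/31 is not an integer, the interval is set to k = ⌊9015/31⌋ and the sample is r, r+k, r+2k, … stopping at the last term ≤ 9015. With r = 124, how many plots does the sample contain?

31

k = ⌊9015/31⌋ = 290
Achieved size = ⌊(9015 − 124)/290⌋ + 1 = ⌊8891/290⌋ + 1 = 30 + 1 = 31
(last selection: 124 + 30×290 = 8824 ≤ 9015; next would be 9114 > 9015)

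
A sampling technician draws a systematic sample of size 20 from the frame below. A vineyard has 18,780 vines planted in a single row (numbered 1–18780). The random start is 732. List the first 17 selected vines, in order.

k = N/n = 18780/20 = 939
vine 1: 732
vine 2: 732 + 939 = 1671
vine 3: 1671 + 939 = 2610
vine 4: 2610 + 939 = 3549
vine 5: 3549 + 939 = 4488
vine 6: 4488 + 939 = 5427
vine 7: 5427 + 939 = 6366
vine 8: 6366 + 939 = 7305
vine 9: 7305 + 939 = 8244
vine 10: 8244 + 939 = 9183
vine 11: 9183 + 939 = 10122
vine 12: 10122 + 939 = 11061
vine 13: 11061 + 939 = 12000
vine 14: 12000 + 939 = 12939
vine 15: 12939 + 939 = 13878
vine 16: 13878 + 939 = 14817
vine 17: 14817 + 939 = 15756

732, 1671, 2610, 3549, 4488, 5427, 6366, 7305, 8244, 9183, 10122, 11061, 12000, 12939, 13878, 14817, 15756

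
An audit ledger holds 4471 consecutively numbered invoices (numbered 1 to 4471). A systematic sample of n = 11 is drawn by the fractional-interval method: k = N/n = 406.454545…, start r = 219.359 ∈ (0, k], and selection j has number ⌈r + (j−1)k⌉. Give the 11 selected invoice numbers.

220, 626, 1033, 1439, 1846, 2252, 2659, 3065, 3471, 3878, 4284

j=1: r + 0k = 219.359 → ⌈·⌉ = 220
j=2: r + 1k = 625.813545… → ⌈·⌉ = 626
j=3: r + 2k = 1032.268090… → ⌈·⌉ = 1033
j=4: r + 3k = 1438.722636… → ⌈·⌉ = 1439
j=5: r + 4k = 1845.177181… → ⌈·⌉ = 1846
j=6: r + 5k = 2251.631727… → ⌈·⌉ = 2252
j=7: r + 6k = 2658.086272… → ⌈·⌉ = 2659
j=8: r + 7k = 3064.540818… → ⌈·⌉ = 3065
j=9: r + 8k = 3470.995363… → ⌈·⌉ = 3471
j=10: r + 9k = 3877.449909… → ⌈·⌉ = 3878
j=11: r + 10k = 4283.904454… → ⌈·⌉ = 4284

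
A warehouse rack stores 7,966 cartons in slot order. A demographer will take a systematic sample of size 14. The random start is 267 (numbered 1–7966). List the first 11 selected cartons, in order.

k = N/n = 7966/14 = 569
carton 1: 267
carton 2: 267 + 569 = 836
carton 3: 836 + 569 = 1405
carton 4: 1405 + 569 = 1974
carton 5: 1974 + 569 = 2543
carton 6: 2543 + 569 = 3112
carton 7: 3112 + 569 = 3681
carton 8: 3681 + 569 = 4250
carton 9: 4250 + 569 = 4819
carton 10: 4819 + 569 = 5388
carton 11: 5388 + 569 = 5957

267, 836, 1405, 1974, 2543, 3112, 3681, 4250, 4819, 5388, 5957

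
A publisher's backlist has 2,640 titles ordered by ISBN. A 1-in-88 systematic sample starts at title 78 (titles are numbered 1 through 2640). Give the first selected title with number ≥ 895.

k = 88
Steps past start: ⌈(895 − 78)/88⌉ = ⌈817/88⌉ = 10
Selected title: 78 + 10×88 = 958

958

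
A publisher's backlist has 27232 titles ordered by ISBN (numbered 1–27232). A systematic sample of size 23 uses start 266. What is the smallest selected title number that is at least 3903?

5002

k = 27232/23 = 1184
Steps past start: ⌈(3903 − 266)/1184⌉ = ⌈3637/1184⌉ = 4
Selected title: 266 + 4×1184 = 5002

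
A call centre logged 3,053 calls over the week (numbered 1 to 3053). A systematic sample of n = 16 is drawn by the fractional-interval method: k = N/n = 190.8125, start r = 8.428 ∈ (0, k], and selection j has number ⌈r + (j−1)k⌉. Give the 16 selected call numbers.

9, 200, 391, 581, 772, 963, 1154, 1345, 1535, 1726, 1917, 2108, 2299, 2489, 2680, 2871

j=1: r + 0k = 8.428 → ⌈·⌉ = 9
j=2: r + 1k = 199.2405 → ⌈·⌉ = 200
j=3: r + 2k = 390.053 → ⌈·⌉ = 391
j=4: r + 3k = 580.8655 → ⌈·⌉ = 581
j=5: r + 4k = 771.678 → ⌈·⌉ = 772
j=6: r + 5k = 962.4905 → ⌈·⌉ = 963
j=7: r + 6k = 1153.303 → ⌈·⌉ = 1154
j=8: r + 7k = 1344.1155 → ⌈·⌉ = 1345
j=9: r + 8k = 1534.928 → ⌈·⌉ = 1535
j=10: r + 9k = 1725.7405 → ⌈·⌉ = 1726
j=11: r + 10k = 1916.553 → ⌈·⌉ = 1917
j=12: r + 11k = 2107.3655 → ⌈·⌉ = 2108
j=13: r + 12k = 2298.178 → ⌈·⌉ = 2299
j=14: r + 13k = 2488.9905 → ⌈·⌉ = 2489
j=15: r + 14k = 2679.803 → ⌈·⌉ = 2680
j=16: r + 15k = 2870.6155 → ⌈·⌉ = 2871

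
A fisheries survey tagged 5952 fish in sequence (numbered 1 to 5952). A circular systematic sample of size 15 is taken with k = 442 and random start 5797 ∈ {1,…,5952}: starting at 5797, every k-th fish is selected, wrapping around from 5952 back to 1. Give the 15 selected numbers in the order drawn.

5797, 287, 729, 1171, 1613, 2055, 2497, 2939, 3381, 3823, 4265, 4707, 5149, 5591, 81

Selection 1: 5797
Selection 2: 5797 + 442 = 6239 → 6239 − 5952 = 287
Selection 3: 287 + 442 = 729
Selection 4: 729 + 442 = 1171
Selection 5: 1171 + 442 = 1613
Selection 6: 1613 + 442 = 2055
Selection 7: 2055 + 442 = 2497
Selection 8: 2497 + 442 = 2939
Selection 9: 2939 + 442 = 3381
Selection 10: 3381 + 442 = 3823
Selection 11: 3823 + 442 = 4265
Selection 12: 4265 + 442 = 4707
Selection 13: 4707 + 442 = 5149
Selection 14: 5149 + 442 = 5591
Selection 15: 5591 + 442 = 6033 → 6033 − 5952 = 81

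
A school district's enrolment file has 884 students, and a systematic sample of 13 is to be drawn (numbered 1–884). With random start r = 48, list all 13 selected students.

k = N/n = 884/13 = 68
student 1: 48
student 2: 48 + 68 = 116
student 3: 116 + 68 = 184
student 4: 184 + 68 = 252
student 5: 252 + 68 = 320
student 6: 320 + 68 = 388
student 7: 388 + 68 = 456
student 8: 456 + 68 = 524
student 9: 524 + 68 = 592
student 10: 592 + 68 = 660
student 11: 660 + 68 = 728
student 12: 728 + 68 = 796
student 13: 796 + 68 = 864

48, 116, 184, 252, 320, 388, 456, 524, 592, 660, 728, 796, 864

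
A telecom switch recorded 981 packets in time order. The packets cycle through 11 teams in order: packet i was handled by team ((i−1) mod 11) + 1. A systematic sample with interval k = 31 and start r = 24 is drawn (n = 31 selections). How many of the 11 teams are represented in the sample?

Consecutive selections differ by k = 31, so their team numbers differ by 31 mod 11 = 9.
gcd(31, 11) = 1, so the sample visits 11/1 = 11 distinct residues mod 11.
Start 24 is team 2; the teams hit are 1, 2, 3, 4, 5, 6, 7, 8, 9, 10, 11.

11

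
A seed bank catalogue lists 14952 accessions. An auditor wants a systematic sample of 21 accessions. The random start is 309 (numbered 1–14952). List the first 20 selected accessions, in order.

k = N/n = 14952/21 = 712
accession 1: 309
accession 2: 309 + 712 = 1021
accession 3: 1021 + 712 = 1733
accession 4: 1733 + 712 = 2445
accession 5: 2445 + 712 = 3157
accession 6: 3157 + 712 = 3869
accession 7: 3869 + 712 = 4581
accession 8: 4581 + 712 = 5293
accession 9: 5293 + 712 = 6005
accession 10: 6005 + 712 = 6717
accession 11: 6717 + 712 = 7429
accession 12: 7429 + 712 = 8141
accession 13: 8141 + 712 = 8853
accession 14: 8853 + 712 = 9565
accession 15: 9565 + 712 = 10277
accession 16: 10277 + 712 = 10989
accession 17: 10989 + 712 = 11701
accession 18: 11701 + 712 = 12413
accession 19: 12413 + 712 = 13125
accession 20: 13125 + 712 = 13837

309, 1021, 1733, 2445, 3157, 3869, 4581, 5293, 6005, 6717, 7429, 8141, 8853, 9565, 10277, 10989, 11701, 12413, 13125, 13837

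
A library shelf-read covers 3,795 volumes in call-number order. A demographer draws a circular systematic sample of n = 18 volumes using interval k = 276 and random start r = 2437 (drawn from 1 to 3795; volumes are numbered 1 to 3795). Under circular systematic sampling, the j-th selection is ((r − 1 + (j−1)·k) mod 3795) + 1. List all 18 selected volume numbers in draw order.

2437, 2713, 2989, 3265, 3541, 22, 298, 574, 850, 1126, 1402, 1678, 1954, 2230, 2506, 2782, 3058, 3334

Selection 1: 2437
Selection 2: 2437 + 276 = 2713
Selection 3: 2713 + 276 = 2989
Selection 4: 2989 + 276 = 3265
Selection 5: 3265 + 276 = 3541
Selection 6: 3541 + 276 = 3817 → 3817 − 3795 = 22
Selection 7: 22 + 276 = 298
Selection 8: 298 + 276 = 574
Selection 9: 574 + 276 = 850
Selection 10: 850 + 276 = 1126
Selection 11: 1126 + 276 = 1402
Selection 12: 1402 + 276 = 1678
Selection 13: 1678 + 276 = 1954
Selection 14: 1954 + 276 = 2230
Selection 15: 2230 + 276 = 2506
Selection 16: 2506 + 276 = 2782
Selection 17: 2782 + 276 = 3058
Selection 18: 3058 + 276 = 3334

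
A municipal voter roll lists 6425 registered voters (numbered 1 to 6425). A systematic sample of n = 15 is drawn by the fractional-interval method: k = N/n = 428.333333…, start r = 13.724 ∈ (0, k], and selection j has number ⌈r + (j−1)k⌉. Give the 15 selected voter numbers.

j=1: r + 0k = 13.724 → ⌈·⌉ = 14
j=2: r + 1k = 442.057333… → ⌈·⌉ = 443
j=3: r + 2k = 870.390666… → ⌈·⌉ = 871
j=4: r + 3k = 1298.724 → ⌈·⌉ = 1299
j=5: r + 4k = 1727.057333… → ⌈·⌉ = 1728
j=6: r + 5k = 2155.390666… → ⌈·⌉ = 2156
j=7: r + 6k = 2583.724 → ⌈·⌉ = 2584
j=8: r + 7k = 3012.057333… → ⌈·⌉ = 3013
j=9: r + 8k = 3440.390666… → ⌈·⌉ = 3441
j=10: r + 9k = 3868.724 → ⌈·⌉ = 3869
j=11: r + 10k = 4297.057333… → ⌈·⌉ = 4298
j=12: r + 11k = 4725.390666… → ⌈·⌉ = 4726
j=13: r + 12k = 5153.724 → ⌈·⌉ = 5154
j=14: r + 13k = 5582.057333… → ⌈·⌉ = 5583
j=15: r + 14k = 6010.390666… → ⌈·⌉ = 6011

14, 443, 871, 1299, 1728, 2156, 2584, 3013, 3441, 3869, 4298, 4726, 5154, 5583, 6011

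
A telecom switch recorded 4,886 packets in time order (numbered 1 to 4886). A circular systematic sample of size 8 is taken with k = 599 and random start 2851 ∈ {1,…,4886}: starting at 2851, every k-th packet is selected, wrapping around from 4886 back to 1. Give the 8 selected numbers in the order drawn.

Selection 1: 2851
Selection 2: 2851 + 599 = 3450
Selection 3: 3450 + 599 = 4049
Selection 4: 4049 + 599 = 4648
Selection 5: 4648 + 599 = 5247 → 5247 − 4886 = 361
Selection 6: 361 + 599 = 960
Selection 7: 960 + 599 = 1559
Selection 8: 1559 + 599 = 2158

2851, 3450, 4049, 4648, 361, 960, 1559, 2158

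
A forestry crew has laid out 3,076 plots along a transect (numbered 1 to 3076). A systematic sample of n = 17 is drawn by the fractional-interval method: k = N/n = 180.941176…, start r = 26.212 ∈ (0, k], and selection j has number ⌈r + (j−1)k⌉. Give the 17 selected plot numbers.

27, 208, 389, 570, 750, 931, 1112, 1293, 1474, 1655, 1836, 2017, 2198, 2379, 2560, 2741, 2922

j=1: r + 0k = 26.212 → ⌈·⌉ = 27
j=2: r + 1k = 207.153176… → ⌈·⌉ = 208
j=3: r + 2k = 388.094352… → ⌈·⌉ = 389
j=4: r + 3k = 569.035529… → ⌈·⌉ = 570
j=5: r + 4k = 749.976705… → ⌈·⌉ = 750
j=6: r + 5k = 930.917882… → ⌈·⌉ = 931
j=7: r + 6k = 1111.859058… → ⌈·⌉ = 1112
j=8: r + 7k = 1292.800235… → ⌈·⌉ = 1293
j=9: r + 8k = 1473.741411… → ⌈·⌉ = 1474
j=10: r + 9k = 1654.682588… → ⌈·⌉ = 1655
j=11: r + 10k = 1835.623764… → ⌈·⌉ = 1836
j=12: r + 11k = 2016.564941… → ⌈·⌉ = 2017
j=13: r + 12k = 2197.506117… → ⌈·⌉ = 2198
j=14: r + 13k = 2378.447294… → ⌈·⌉ = 2379
j=15: r + 14k = 2559.388470… → ⌈·⌉ = 2560
j=16: r + 15k = 2740.329647… → ⌈·⌉ = 2741
j=17: r + 16k = 2921.270823… → ⌈·⌉ = 2922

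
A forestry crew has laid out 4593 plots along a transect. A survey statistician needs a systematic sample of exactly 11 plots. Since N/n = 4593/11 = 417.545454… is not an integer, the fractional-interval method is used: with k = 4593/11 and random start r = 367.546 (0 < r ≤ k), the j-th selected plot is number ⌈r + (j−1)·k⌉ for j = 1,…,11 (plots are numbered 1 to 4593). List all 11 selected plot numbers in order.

j=1: r + 0k = 367.546 → ⌈·⌉ = 368
j=2: r + 1k = 785.091454… → ⌈·⌉ = 786
j=3: r + 2k = 1202.636909… → ⌈·⌉ = 1203
j=4: r + 3k = 1620.182363… → ⌈·⌉ = 1621
j=5: r + 4k = 2037.727818… → ⌈·⌉ = 2038
j=6: r + 5k = 2455.273272… → ⌈·⌉ = 2456
j=7: r + 6k = 2872.818727… → ⌈·⌉ = 2873
j=8: r + 7k = 3290.364181… → ⌈·⌉ = 3291
j=9: r + 8k = 3707.909636… → ⌈·⌉ = 3708
j=10: r + 9k = 4125.455090… → ⌈·⌉ = 4126
j=11: r + 10k = 4543.000545… → ⌈·⌉ = 4544

368, 786, 1203, 1621, 2038, 2456, 2873, 3291, 3708, 4126, 4544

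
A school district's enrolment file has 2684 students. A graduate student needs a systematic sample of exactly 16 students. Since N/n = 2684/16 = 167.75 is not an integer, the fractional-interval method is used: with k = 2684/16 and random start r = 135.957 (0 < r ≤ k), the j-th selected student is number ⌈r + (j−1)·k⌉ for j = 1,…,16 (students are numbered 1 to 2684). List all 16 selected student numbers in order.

136, 304, 472, 640, 807, 975, 1143, 1311, 1478, 1646, 1814, 1982, 2149, 2317, 2485, 2653

j=1: r + 0k = 135.957 → ⌈·⌉ = 136
j=2: r + 1k = 303.707 → ⌈·⌉ = 304
j=3: r + 2k = 471.457 → ⌈·⌉ = 472
j=4: r + 3k = 639.207 → ⌈·⌉ = 640
j=5: r + 4k = 806.957 → ⌈·⌉ = 807
j=6: r + 5k = 974.707 → ⌈·⌉ = 975
j=7: r + 6k = 1142.457 → ⌈·⌉ = 1143
j=8: r + 7k = 1310.207 → ⌈·⌉ = 1311
j=9: r + 8k = 1477.957 → ⌈·⌉ = 1478
j=10: r + 9k = 1645.707 → ⌈·⌉ = 1646
j=11: r + 10k = 1813.457 → ⌈·⌉ = 1814
j=12: r + 11k = 1981.207 → ⌈·⌉ = 1982
j=13: r + 12k = 2148.957 → ⌈·⌉ = 2149
j=14: r + 13k = 2316.707 → ⌈·⌉ = 2317
j=15: r + 14k = 2484.457 → ⌈·⌉ = 2485
j=16: r + 15k = 2652.207 → ⌈·⌉ = 2653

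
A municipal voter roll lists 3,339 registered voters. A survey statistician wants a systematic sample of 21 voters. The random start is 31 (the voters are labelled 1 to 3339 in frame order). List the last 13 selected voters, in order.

1303, 1462, 1621, 1780, 1939, 2098, 2257, 2416, 2575, 2734, 2893, 3052, 3211

k = N/n = 3339/21 = 159
9th selection = 31 + 8×159 = 1303
10th: 1303 + 159 = 1462
11th: 1462 + 159 = 1621
12th: 1621 + 159 = 1780
13th: 1780 + 159 = 1939
14th: 1939 + 159 = 2098
15th: 2098 + 159 = 2257
16th: 2257 + 159 = 2416
17th: 2416 + 159 = 2575
18th: 2575 + 159 = 2734
19th: 2734 + 159 = 2893
20th: 2893 + 159 = 3052
21st: 3052 + 159 = 3211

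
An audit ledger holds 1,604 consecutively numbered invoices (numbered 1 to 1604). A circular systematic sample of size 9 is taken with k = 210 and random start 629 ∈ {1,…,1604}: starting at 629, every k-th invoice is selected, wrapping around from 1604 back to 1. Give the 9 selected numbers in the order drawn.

629, 839, 1049, 1259, 1469, 75, 285, 495, 705

Selection 1: 629
Selection 2: 629 + 210 = 839
Selection 3: 839 + 210 = 1049
Selection 4: 1049 + 210 = 1259
Selection 5: 1259 + 210 = 1469
Selection 6: 1469 + 210 = 1679 → 1679 − 1604 = 75
Selection 7: 75 + 210 = 285
Selection 8: 285 + 210 = 495
Selection 9: 495 + 210 = 705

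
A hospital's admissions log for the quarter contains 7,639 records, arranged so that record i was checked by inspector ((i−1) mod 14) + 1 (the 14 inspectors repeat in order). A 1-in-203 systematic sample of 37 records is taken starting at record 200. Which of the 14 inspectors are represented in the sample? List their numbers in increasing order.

Consecutive selections differ by k = 203, so their inspector numbers differ by 203 mod 14 = 7.
gcd(203, 14) = 7, so the sample visits 14/7 = 2 distinct residues mod 14.
Start 200 is inspector 4; the inspectors hit are 4, 11.

4, 11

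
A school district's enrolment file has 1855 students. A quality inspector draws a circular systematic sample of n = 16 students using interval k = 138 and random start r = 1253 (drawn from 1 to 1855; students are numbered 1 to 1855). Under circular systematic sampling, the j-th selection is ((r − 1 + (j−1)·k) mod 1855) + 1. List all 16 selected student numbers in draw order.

1253, 1391, 1529, 1667, 1805, 88, 226, 364, 502, 640, 778, 916, 1054, 1192, 1330, 1468

Selection 1: 1253
Selection 2: 1253 + 138 = 1391
Selection 3: 1391 + 138 = 1529
Selection 4: 1529 + 138 = 1667
Selection 5: 1667 + 138 = 1805
Selection 6: 1805 + 138 = 1943 → 1943 − 1855 = 88
Selection 7: 88 + 138 = 226
Selection 8: 226 + 138 = 364
Selection 9: 364 + 138 = 502
Selection 10: 502 + 138 = 640
Selection 11: 640 + 138 = 778
Selection 12: 778 + 138 = 916
Selection 13: 916 + 138 = 1054
Selection 14: 1054 + 138 = 1192
Selection 15: 1192 + 138 = 1330
Selection 16: 1330 + 138 = 1468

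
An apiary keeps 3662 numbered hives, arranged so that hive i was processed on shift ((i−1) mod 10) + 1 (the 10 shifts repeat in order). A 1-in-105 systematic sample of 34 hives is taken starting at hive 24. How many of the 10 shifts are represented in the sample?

Consecutive selections differ by k = 105, so their shift numbers differ by 105 mod 10 = 5.
gcd(105, 10) = 5, so the sample visits 10/5 = 2 distinct residues mod 10.
Start 24 is shift 4; the shifts hit are 4, 9.

2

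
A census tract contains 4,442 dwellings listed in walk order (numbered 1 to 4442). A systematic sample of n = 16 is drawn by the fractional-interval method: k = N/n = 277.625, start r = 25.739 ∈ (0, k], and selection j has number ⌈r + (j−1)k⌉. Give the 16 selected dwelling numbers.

j=1: r + 0k = 25.739 → ⌈·⌉ = 26
j=2: r + 1k = 303.364 → ⌈·⌉ = 304
j=3: r + 2k = 580.989 → ⌈·⌉ = 581
j=4: r + 3k = 858.614 → ⌈·⌉ = 859
j=5: r + 4k = 1136.239 → ⌈·⌉ = 1137
j=6: r + 5k = 1413.864 → ⌈·⌉ = 1414
j=7: r + 6k = 1691.489 → ⌈·⌉ = 1692
j=8: r + 7k = 1969.114 → ⌈·⌉ = 1970
j=9: r + 8k = 2246.739 → ⌈·⌉ = 2247
j=10: r + 9k = 2524.364 → ⌈·⌉ = 2525
j=11: r + 10k = 2801.989 → ⌈·⌉ = 2802
j=12: r + 11k = 3079.614 → ⌈·⌉ = 3080
j=13: r + 12k = 3357.239 → ⌈·⌉ = 3358
j=14: r + 13k = 3634.864 → ⌈·⌉ = 3635
j=15: r + 14k = 3912.489 → ⌈·⌉ = 3913
j=16: r + 15k = 4190.114 → ⌈·⌉ = 4191

26, 304, 581, 859, 1137, 1414, 1692, 1970, 2247, 2525, 2802, 3080, 3358, 3635, 3913, 4191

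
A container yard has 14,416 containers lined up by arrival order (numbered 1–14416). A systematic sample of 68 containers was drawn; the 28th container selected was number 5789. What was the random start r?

65

k = 14416/68 = 212
r = 5789 − (28−1)×212 = 5789 − 5724 = 65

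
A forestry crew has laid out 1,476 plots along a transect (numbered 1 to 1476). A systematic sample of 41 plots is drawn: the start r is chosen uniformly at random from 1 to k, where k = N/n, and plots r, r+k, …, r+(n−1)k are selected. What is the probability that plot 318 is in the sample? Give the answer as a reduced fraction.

k = 1476/41 = 36.
Plot 318 is selected iff r ≡ 318 (mod 36); exactly one such r in {1,…,36}.
Inclusion probability = 1/36.

1/36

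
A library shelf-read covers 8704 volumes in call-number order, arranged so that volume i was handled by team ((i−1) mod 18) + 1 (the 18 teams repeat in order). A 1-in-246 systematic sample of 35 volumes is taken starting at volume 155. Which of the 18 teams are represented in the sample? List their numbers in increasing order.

Consecutive selections differ by k = 246, so their team numbers differ by 246 mod 18 = 12.
gcd(246, 18) = 6, so the sample visits 18/6 = 3 distinct residues mod 18.
Start 155 is team 11; the teams hit are 5, 11, 17.

5, 11, 17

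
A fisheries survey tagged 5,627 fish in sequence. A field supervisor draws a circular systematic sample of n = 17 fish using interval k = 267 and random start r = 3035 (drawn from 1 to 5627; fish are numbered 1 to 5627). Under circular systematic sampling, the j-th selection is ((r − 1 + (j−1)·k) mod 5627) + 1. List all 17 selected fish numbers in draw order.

Selection 1: 3035
Selection 2: 3035 + 267 = 3302
Selection 3: 3302 + 267 = 3569
Selection 4: 3569 + 267 = 3836
Selection 5: 3836 + 267 = 4103
Selection 6: 4103 + 267 = 4370
Selection 7: 4370 + 267 = 4637
Selection 8: 4637 + 267 = 4904
Selection 9: 4904 + 267 = 5171
Selection 10: 5171 + 267 = 5438
Selection 11: 5438 + 267 = 5705 → 5705 − 5627 = 78
Selection 12: 78 + 267 = 345
Selection 13: 345 + 267 = 612
Selection 14: 612 + 267 = 879
Selection 15: 879 + 267 = 1146
Selection 16: 1146 + 267 = 1413
Selection 17: 1413 + 267 = 1680

3035, 3302, 3569, 3836, 4103, 4370, 4637, 4904, 5171, 5438, 78, 345, 612, 879, 1146, 1413, 1680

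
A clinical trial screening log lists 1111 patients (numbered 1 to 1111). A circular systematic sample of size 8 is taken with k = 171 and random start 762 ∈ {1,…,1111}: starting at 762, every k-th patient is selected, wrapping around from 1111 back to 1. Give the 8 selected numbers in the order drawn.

762, 933, 1104, 164, 335, 506, 677, 848

Selection 1: 762
Selection 2: 762 + 171 = 933
Selection 3: 933 + 171 = 1104
Selection 4: 1104 + 171 = 1275 → 1275 − 1111 = 164
Selection 5: 164 + 171 = 335
Selection 6: 335 + 171 = 506
Selection 7: 506 + 171 = 677
Selection 8: 677 + 171 = 848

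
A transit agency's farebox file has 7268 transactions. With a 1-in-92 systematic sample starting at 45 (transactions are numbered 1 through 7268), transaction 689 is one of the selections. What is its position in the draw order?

8

k = 92
position = (689 − 45)/92 + 1 = 644/92 + 1 = 7 + 1 = 8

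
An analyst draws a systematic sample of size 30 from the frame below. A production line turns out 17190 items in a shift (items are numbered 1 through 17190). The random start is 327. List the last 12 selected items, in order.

10641, 11214, 11787, 12360, 12933, 13506, 14079, 14652, 15225, 15798, 16371, 16944

k = N/n = 17190/30 = 573
19th selection = 327 + 18×573 = 10641
20th: 10641 + 573 = 11214
21st: 11214 + 573 = 11787
22nd: 11787 + 573 = 12360
23rd: 12360 + 573 = 12933
24th: 12933 + 573 = 13506
25th: 13506 + 573 = 14079
26th: 14079 + 573 = 14652
27th: 14652 + 573 = 15225
28th: 15225 + 573 = 15798
29th: 15798 + 573 = 16371
30th: 16371 + 573 = 16944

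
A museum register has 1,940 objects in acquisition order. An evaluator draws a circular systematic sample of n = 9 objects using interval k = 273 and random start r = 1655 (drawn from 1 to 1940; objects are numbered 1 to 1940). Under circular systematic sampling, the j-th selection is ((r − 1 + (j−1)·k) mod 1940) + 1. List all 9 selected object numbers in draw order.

Selection 1: 1655
Selection 2: 1655 + 273 = 1928
Selection 3: 1928 + 273 = 2201 → 2201 − 1940 = 261
Selection 4: 261 + 273 = 534
Selection 5: 534 + 273 = 807
Selection 6: 807 + 273 = 1080
Selection 7: 1080 + 273 = 1353
Selection 8: 1353 + 273 = 1626
Selection 9: 1626 + 273 = 1899

1655, 1928, 261, 534, 807, 1080, 1353, 1626, 1899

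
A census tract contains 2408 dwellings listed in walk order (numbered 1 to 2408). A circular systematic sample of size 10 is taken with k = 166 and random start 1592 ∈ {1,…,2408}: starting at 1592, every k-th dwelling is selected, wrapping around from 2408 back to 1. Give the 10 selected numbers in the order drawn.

1592, 1758, 1924, 2090, 2256, 14, 180, 346, 512, 678

Selection 1: 1592
Selection 2: 1592 + 166 = 1758
Selection 3: 1758 + 166 = 1924
Selection 4: 1924 + 166 = 2090
Selection 5: 2090 + 166 = 2256
Selection 6: 2256 + 166 = 2422 → 2422 − 2408 = 14
Selection 7: 14 + 166 = 180
Selection 8: 180 + 166 = 346
Selection 9: 346 + 166 = 512
Selection 10: 512 + 166 = 678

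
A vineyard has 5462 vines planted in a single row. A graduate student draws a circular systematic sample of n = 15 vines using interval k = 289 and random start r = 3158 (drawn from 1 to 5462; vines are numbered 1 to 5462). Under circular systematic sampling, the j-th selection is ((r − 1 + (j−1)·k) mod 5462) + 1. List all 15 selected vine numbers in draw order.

Selection 1: 3158
Selection 2: 3158 + 289 = 3447
Selection 3: 3447 + 289 = 3736
Selection 4: 3736 + 289 = 4025
Selection 5: 4025 + 289 = 4314
Selection 6: 4314 + 289 = 4603
Selection 7: 4603 + 289 = 4892
Selection 8: 4892 + 289 = 5181
Selection 9: 5181 + 289 = 5470 → 5470 − 5462 = 8
Selection 10: 8 + 289 = 297
Selection 11: 297 + 289 = 586
Selection 12: 586 + 289 = 875
Selection 13: 875 + 289 = 1164
Selection 14: 1164 + 289 = 1453
Selection 15: 1453 + 289 = 1742

3158, 3447, 3736, 4025, 4314, 4603, 4892, 5181, 8, 297, 586, 875, 1164, 1453, 1742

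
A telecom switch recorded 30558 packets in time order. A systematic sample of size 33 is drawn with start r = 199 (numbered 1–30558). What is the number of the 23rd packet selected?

20571

k = 30558/33 = 926
23rd selection = r + (23−1)·k = 199 + 22×926 = 199 + 20372 = 20571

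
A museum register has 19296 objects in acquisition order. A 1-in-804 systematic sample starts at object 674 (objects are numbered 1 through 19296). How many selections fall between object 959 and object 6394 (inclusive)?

k = 804
First selection ≥ 959: 674 + ⌈(959−674)/804⌉·804 = 674 + 1×804 = 1478
Last selection ≤ 6394: 674 + ⌊(6394−674)/804⌋·804 = 674 + 7×804 = 6302
Count = 7 − 1 + 1 = 7

7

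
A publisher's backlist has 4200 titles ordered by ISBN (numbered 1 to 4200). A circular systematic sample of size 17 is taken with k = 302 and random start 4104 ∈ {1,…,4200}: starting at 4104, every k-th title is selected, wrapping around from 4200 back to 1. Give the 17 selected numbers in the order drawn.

Selection 1: 4104
Selection 2: 4104 + 302 = 4406 → 4406 − 4200 = 206
Selection 3: 206 + 302 = 508
Selection 4: 508 + 302 = 810
Selection 5: 810 + 302 = 1112
Selection 6: 1112 + 302 = 1414
Selection 7: 1414 + 302 = 1716
Selection 8: 1716 + 302 = 2018
Selection 9: 2018 + 302 = 2320
Selection 10: 2320 + 302 = 2622
Selection 11: 2622 + 302 = 2924
Selection 12: 2924 + 302 = 3226
Selection 13: 3226 + 302 = 3528
Selection 14: 3528 + 302 = 3830
Selection 15: 3830 + 302 = 4132
Selection 16: 4132 + 302 = 4434 → 4434 − 4200 = 234
Selection 17: 234 + 302 = 536

4104, 206, 508, 810, 1112, 1414, 1716, 2018, 2320, 2622, 2924, 3226, 3528, 3830, 4132, 234, 536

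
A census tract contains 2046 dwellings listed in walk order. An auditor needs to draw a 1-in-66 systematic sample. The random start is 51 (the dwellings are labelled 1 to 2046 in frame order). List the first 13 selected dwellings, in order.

51, 117, 183, 249, 315, 381, 447, 513, 579, 645, 711, 777, 843

dwelling 1: 51
dwelling 2: 51 + 66 = 117
dwelling 3: 117 + 66 = 183
dwelling 4: 183 + 66 = 249
dwelling 5: 249 + 66 = 315
dwelling 6: 315 + 66 = 381
dwelling 7: 381 + 66 = 447
dwelling 8: 447 + 66 = 513
dwelling 9: 513 + 66 = 579
dwelling 10: 579 + 66 = 645
dwelling 11: 645 + 66 = 711
dwelling 12: 711 + 66 = 777
dwelling 13: 777 + 66 = 843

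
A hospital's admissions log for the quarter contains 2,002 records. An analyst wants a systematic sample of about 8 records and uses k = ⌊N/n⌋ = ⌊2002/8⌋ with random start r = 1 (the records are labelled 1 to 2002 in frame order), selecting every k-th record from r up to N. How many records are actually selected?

9

k = ⌊2002/8⌋ = 250
Achieved size = ⌊(2002 − 1)/250⌋ + 1 = ⌊2001/250⌋ + 1 = 8 + 1 = 9
(last selection: 1 + 8×250 = 2001 ≤ 2002; next would be 2251 > 2002)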